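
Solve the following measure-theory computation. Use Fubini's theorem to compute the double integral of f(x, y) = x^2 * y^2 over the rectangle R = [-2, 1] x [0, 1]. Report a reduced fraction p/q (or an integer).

f(x, y) is a tensor product of a function of x and a function of y, and both factors are bounded continuous (hence Lebesgue integrable) on the rectangle, so Fubini's theorem applies:
  integral_R f d(m x m) = (integral_a1^b1 x^2 dx) * (integral_a2^b2 y^2 dy).
Inner integral in x: integral_{-2}^{1} x^2 dx = (1^3 - (-2)^3)/3
  = 3.
Inner integral in y: integral_{0}^{1} y^2 dy = (1^3 - 0^3)/3
  = 1/3.
Product: (3) * (1/3) = 1.

1


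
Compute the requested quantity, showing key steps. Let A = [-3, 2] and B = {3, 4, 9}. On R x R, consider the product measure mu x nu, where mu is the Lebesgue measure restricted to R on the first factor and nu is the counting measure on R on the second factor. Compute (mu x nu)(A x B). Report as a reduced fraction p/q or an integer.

For a measurable rectangle A x B, the product measure satisfies
  (mu x nu)(A x B) = mu(A) * nu(B).
  mu(A) = 5.
  nu(B) = 3.
  (mu x nu)(A x B) = 5 * 3 = 15.

15


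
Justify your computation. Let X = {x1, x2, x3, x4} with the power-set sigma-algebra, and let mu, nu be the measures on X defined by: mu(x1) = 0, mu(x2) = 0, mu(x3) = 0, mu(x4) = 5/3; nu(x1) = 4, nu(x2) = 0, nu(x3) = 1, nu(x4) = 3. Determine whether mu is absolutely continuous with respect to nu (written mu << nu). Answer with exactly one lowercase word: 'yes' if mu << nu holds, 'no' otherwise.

mu << nu means: every nu-null measurable set is also mu-null; equivalently, for every atom x, if nu({x}) = 0 then mu({x}) = 0.
Checking each atom:
  x1: nu = 4 > 0 -> no constraint.
  x2: nu = 0, mu = 0 -> consistent with mu << nu.
  x3: nu = 1 > 0 -> no constraint.
  x4: nu = 3 > 0 -> no constraint.
No atom violates the condition. Therefore mu << nu.

yes


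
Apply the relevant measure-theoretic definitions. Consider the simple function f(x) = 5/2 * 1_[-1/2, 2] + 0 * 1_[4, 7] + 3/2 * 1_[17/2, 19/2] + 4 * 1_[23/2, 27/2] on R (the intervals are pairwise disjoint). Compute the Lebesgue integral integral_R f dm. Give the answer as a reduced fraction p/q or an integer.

For a simple function f = sum_i c_i * 1_{A_i} with disjoint A_i,
  integral f dm = sum_i c_i * m(A_i).
Lengths of the A_i:
  m(A_1) = 2 - (-1/2) = 5/2.
  m(A_2) = 7 - 4 = 3.
  m(A_3) = 19/2 - 17/2 = 1.
  m(A_4) = 27/2 - 23/2 = 2.
Contributions c_i * m(A_i):
  (5/2) * (5/2) = 25/4.
  (0) * (3) = 0.
  (3/2) * (1) = 3/2.
  (4) * (2) = 8.
Total: 25/4 + 0 + 3/2 + 8 = 63/4.

63/4


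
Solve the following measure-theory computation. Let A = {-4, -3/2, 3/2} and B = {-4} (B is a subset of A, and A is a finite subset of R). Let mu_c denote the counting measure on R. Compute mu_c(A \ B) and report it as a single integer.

Counting measure assigns mu_c(E) = |E| (number of elements) when E is finite. For B subset A, A \ B is the set of elements of A not in B, so |A \ B| = |A| - |B|.
|A| = 3, |B| = 1, so mu_c(A \ B) = 3 - 1 = 2.

2


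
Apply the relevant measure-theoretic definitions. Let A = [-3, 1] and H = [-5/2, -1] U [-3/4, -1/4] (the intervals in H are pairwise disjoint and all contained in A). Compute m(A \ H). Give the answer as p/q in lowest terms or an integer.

The ambient interval has length m(A) = 1 - (-3) = 4.
Since the holes are disjoint and sit inside A, by finite additivity
  m(H) = sum_i (b_i - a_i), and m(A \ H) = m(A) - m(H).
Computing the hole measures:
  m(H_1) = -1 - (-5/2) = 3/2.
  m(H_2) = -1/4 - (-3/4) = 1/2.
Summed: m(H) = 3/2 + 1/2 = 2.
So m(A \ H) = 4 - 2 = 2.

2


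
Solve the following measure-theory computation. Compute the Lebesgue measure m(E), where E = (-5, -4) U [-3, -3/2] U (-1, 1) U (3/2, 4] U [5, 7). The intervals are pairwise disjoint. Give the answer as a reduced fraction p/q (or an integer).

For pairwise disjoint intervals, m(union_i I_i) = sum_i m(I_i),
and m is invariant under swapping open/closed endpoints (single points have measure 0).
So m(E) = sum_i (b_i - a_i).
  I_1 has length -4 - (-5) = 1.
  I_2 has length -3/2 - (-3) = 3/2.
  I_3 has length 1 - (-1) = 2.
  I_4 has length 4 - 3/2 = 5/2.
  I_5 has length 7 - 5 = 2.
Summing:
  m(E) = 1 + 3/2 + 2 + 5/2 + 2 = 9.

9


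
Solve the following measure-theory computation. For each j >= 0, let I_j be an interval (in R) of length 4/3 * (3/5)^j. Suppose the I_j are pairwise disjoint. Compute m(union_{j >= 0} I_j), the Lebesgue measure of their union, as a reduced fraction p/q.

By countable additivity of the Lebesgue measure on pairwise disjoint measurable sets,
  m(union_{j >= 0} I_j) = sum_{j >= 0} m(I_j) = sum_{j >= 0} a * r^j,
  with a = 4/3 and r = 3/5.
Since 0 < r = 3/5 < 1, the geometric series converges:
  sum_{j >= 0} a * r^j = a / (1 - r).
  = 4/3 / (1 - 3/5)
  = 4/3 / (2/5)
  = 10/3.

10/3


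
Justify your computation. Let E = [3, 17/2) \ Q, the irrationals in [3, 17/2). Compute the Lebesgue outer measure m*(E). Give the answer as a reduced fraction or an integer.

The interval I = [3, 17/2) has m(I) = 17/2 - 3 = 11/2 (endpoints are measure-zero, so open/closed/half-open agree). Write I = (I cap Q) u (I \ Q). The rationals in I are countable, so m*(I cap Q) = 0 (cover each rational by intervals whose total length is arbitrarily small). By countable subadditivity m*(I) <= m*(I cap Q) + m*(I \ Q), hence m*(I \ Q) >= m(I) = 11/2. The reverse inequality m*(I \ Q) <= m*(I) = 11/2 is trivial since (I \ Q) is a subset of I. Therefore m*(I \ Q) = 11/2.

11/2


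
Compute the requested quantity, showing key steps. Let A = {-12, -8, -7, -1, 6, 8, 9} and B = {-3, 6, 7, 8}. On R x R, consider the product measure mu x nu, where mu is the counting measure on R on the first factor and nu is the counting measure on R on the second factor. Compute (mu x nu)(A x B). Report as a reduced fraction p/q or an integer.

For a measurable rectangle A x B, the product measure satisfies
  (mu x nu)(A x B) = mu(A) * nu(B).
  mu(A) = 7.
  nu(B) = 4.
  (mu x nu)(A x B) = 7 * 4 = 28.

28


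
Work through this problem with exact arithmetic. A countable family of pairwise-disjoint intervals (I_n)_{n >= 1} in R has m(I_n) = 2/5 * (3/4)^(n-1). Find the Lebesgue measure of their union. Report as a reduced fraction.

By countable additivity of the Lebesgue measure on pairwise disjoint measurable sets,
  m(union_{n >= 1} I_n) = sum_{n >= 1} m(I_n) = sum_{n >= 1} a * r^(n-1),
  with a = 2/5 and r = 3/4.
Since 0 < r = 3/4 < 1, the geometric series converges:
  sum_{n >= 1} a * r^(n-1) = a / (1 - r).
  = 2/5 / (1 - 3/4)
  = 2/5 / (1/4)
  = 8/5.

8/5


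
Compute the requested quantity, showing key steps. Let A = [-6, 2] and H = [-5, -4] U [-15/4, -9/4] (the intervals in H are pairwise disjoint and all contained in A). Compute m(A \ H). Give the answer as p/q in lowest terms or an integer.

The ambient interval has length m(A) = 2 - (-6) = 8.
Since the holes are disjoint and sit inside A, by finite additivity
  m(H) = sum_i (b_i - a_i), and m(A \ H) = m(A) - m(H).
Computing the hole measures:
  m(H_1) = -4 - (-5) = 1.
  m(H_2) = -9/4 - (-15/4) = 3/2.
Summed: m(H) = 1 + 3/2 = 5/2.
So m(A \ H) = 8 - 5/2 = 11/2.

11/2


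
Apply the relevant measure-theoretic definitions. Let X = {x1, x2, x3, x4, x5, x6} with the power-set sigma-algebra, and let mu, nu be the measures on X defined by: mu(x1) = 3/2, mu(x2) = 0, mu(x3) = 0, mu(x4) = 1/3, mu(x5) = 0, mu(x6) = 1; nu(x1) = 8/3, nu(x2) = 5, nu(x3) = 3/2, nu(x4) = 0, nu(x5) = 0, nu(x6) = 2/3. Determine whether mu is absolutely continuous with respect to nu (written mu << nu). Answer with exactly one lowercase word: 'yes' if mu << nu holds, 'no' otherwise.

mu << nu means: every nu-null measurable set is also mu-null; equivalently, for every atom x, if nu({x}) = 0 then mu({x}) = 0.
Checking each atom:
  x1: nu = 8/3 > 0 -> no constraint.
  x2: nu = 5 > 0 -> no constraint.
  x3: nu = 3/2 > 0 -> no constraint.
  x4: nu = 0, mu = 1/3 > 0 -> violates mu << nu.
  x5: nu = 0, mu = 0 -> consistent with mu << nu.
  x6: nu = 2/3 > 0 -> no constraint.
The atom(s) x4 violate the condition (nu = 0 but mu > 0). Therefore mu is NOT absolutely continuous w.r.t. nu.

no


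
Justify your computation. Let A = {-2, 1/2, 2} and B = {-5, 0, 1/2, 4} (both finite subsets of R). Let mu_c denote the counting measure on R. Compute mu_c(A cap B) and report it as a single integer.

Counting measure on a finite set equals cardinality. mu_c(A cap B) = |A cap B| (elements appearing in both).
Enumerating the elements of A that also lie in B gives 1 element(s).
So mu_c(A cap B) = 1.

1


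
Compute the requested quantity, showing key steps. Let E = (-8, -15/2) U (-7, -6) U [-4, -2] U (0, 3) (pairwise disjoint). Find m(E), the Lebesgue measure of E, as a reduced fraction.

For pairwise disjoint intervals, m(union_i I_i) = sum_i m(I_i),
and m is invariant under swapping open/closed endpoints (single points have measure 0).
So m(E) = sum_i (b_i - a_i).
  I_1 has length -15/2 - (-8) = 1/2.
  I_2 has length -6 - (-7) = 1.
  I_3 has length -2 - (-4) = 2.
  I_4 has length 3 - 0 = 3.
Summing:
  m(E) = 1/2 + 1 + 2 + 3 = 13/2.

13/2


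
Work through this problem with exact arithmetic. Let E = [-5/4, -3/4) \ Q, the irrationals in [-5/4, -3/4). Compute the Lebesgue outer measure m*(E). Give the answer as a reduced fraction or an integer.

The interval I = [-5/4, -3/4) has m(I) = -3/4 - (-5/4) = 1/2 (endpoints are measure-zero, so open/closed/half-open agree). Write I = (I cap Q) u (I \ Q). The rationals in I are countable, so m*(I cap Q) = 0 (cover each rational by intervals whose total length is arbitrarily small). By countable subadditivity m*(I) <= m*(I cap Q) + m*(I \ Q), hence m*(I \ Q) >= m(I) = 1/2. The reverse inequality m*(I \ Q) <= m*(I) = 1/2 is trivial since (I \ Q) is a subset of I. Therefore m*(I \ Q) = 1/2.

1/2


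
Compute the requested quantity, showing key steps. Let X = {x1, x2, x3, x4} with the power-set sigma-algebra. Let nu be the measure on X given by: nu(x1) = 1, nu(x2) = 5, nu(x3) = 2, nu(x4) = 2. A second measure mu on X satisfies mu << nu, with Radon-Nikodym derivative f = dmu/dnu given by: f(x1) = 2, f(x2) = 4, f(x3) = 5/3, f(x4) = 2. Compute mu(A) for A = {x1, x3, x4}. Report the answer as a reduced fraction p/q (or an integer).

By the defining property of the Radon-Nikodym derivative, for every measurable set A,
  mu(A) = integral_A f dnu.
Since nu is a discrete measure concentrated on the atoms of X, the integral over A reduces to the sum
  mu(A) = sum_{x in A} f(x) * nu({x}).
Computing each term:
  x1: f(x1) * nu(x1) = 2 * 1 = 2.
  x3: f(x3) * nu(x3) = 5/3 * 2 = 10/3.
  x4: f(x4) * nu(x4) = 2 * 2 = 4.
Summing: mu(A) = 2 + 10/3 + 4 = 28/3.

28/3


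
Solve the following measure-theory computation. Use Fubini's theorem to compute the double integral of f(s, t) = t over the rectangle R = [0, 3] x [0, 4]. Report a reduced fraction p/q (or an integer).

f(s, t) is a tensor product of a function of s and a function of t, and both factors are bounded continuous (hence Lebesgue integrable) on the rectangle, so Fubini's theorem applies:
  integral_R f d(m x m) = (integral_a1^b1 1 ds) * (integral_a2^b2 t dt).
Inner integral in s: integral_{0}^{3} 1 ds = (3^1 - 0^1)/1
  = 3.
Inner integral in t: integral_{0}^{4} t dt = (4^2 - 0^2)/2
  = 8.
Product: (3) * (8) = 24.

24


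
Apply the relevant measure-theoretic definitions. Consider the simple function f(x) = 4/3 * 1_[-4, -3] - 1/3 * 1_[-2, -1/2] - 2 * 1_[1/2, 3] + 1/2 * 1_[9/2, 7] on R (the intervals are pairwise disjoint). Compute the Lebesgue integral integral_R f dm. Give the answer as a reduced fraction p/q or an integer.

For a simple function f = sum_i c_i * 1_{A_i} with disjoint A_i,
  integral f dm = sum_i c_i * m(A_i).
Lengths of the A_i:
  m(A_1) = -3 - (-4) = 1.
  m(A_2) = -1/2 - (-2) = 3/2.
  m(A_3) = 3 - 1/2 = 5/2.
  m(A_4) = 7 - 9/2 = 5/2.
Contributions c_i * m(A_i):
  (4/3) * (1) = 4/3.
  (-1/3) * (3/2) = -1/2.
  (-2) * (5/2) = -5.
  (1/2) * (5/2) = 5/4.
Total: 4/3 - 1/2 - 5 + 5/4 = -35/12.

-35/12


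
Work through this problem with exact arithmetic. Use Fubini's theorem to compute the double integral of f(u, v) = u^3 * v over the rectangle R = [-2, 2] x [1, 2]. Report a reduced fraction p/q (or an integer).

f(u, v) is a tensor product of a function of u and a function of v, and both factors are bounded continuous (hence Lebesgue integrable) on the rectangle, so Fubini's theorem applies:
  integral_R f d(m x m) = (integral_a1^b1 u^3 du) * (integral_a2^b2 v dv).
Inner integral in u: integral_{-2}^{2} u^3 du = (2^4 - (-2)^4)/4
  = 0.
Inner integral in v: integral_{1}^{2} v dv = (2^2 - 1^2)/2
  = 3/2.
Product: (0) * (3/2) = 0.

0


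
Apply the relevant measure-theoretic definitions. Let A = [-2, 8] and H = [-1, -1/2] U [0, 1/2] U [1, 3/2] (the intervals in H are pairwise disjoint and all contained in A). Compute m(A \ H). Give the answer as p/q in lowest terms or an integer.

The ambient interval has length m(A) = 8 - (-2) = 10.
Since the holes are disjoint and sit inside A, by finite additivity
  m(H) = sum_i (b_i - a_i), and m(A \ H) = m(A) - m(H).
Computing the hole measures:
  m(H_1) = -1/2 - (-1) = 1/2.
  m(H_2) = 1/2 - 0 = 1/2.
  m(H_3) = 3/2 - 1 = 1/2.
Summed: m(H) = 1/2 + 1/2 + 1/2 = 3/2.
So m(A \ H) = 10 - 3/2 = 17/2.

17/2


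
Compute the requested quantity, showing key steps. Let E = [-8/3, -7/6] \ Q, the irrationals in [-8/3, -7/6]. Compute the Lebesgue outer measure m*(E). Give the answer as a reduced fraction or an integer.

The interval I = [-8/3, -7/6] has m(I) = -7/6 - (-8/3) = 3/2 (endpoints are measure-zero, so open/closed/half-open agree). Write I = (I cap Q) u (I \ Q). The rationals in I are countable, so m*(I cap Q) = 0 (cover each rational by intervals whose total length is arbitrarily small). By countable subadditivity m*(I) <= m*(I cap Q) + m*(I \ Q), hence m*(I \ Q) >= m(I) = 3/2. The reverse inequality m*(I \ Q) <= m*(I) = 3/2 is trivial since (I \ Q) is a subset of I. Therefore m*(I \ Q) = 3/2.

3/2


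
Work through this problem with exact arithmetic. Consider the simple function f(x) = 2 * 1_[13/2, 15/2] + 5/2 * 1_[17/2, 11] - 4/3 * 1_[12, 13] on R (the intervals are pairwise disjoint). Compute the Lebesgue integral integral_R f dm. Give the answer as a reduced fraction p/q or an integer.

For a simple function f = sum_i c_i * 1_{A_i} with disjoint A_i,
  integral f dm = sum_i c_i * m(A_i).
Lengths of the A_i:
  m(A_1) = 15/2 - 13/2 = 1.
  m(A_2) = 11 - 17/2 = 5/2.
  m(A_3) = 13 - 12 = 1.
Contributions c_i * m(A_i):
  (2) * (1) = 2.
  (5/2) * (5/2) = 25/4.
  (-4/3) * (1) = -4/3.
Total: 2 + 25/4 - 4/3 = 83/12.

83/12


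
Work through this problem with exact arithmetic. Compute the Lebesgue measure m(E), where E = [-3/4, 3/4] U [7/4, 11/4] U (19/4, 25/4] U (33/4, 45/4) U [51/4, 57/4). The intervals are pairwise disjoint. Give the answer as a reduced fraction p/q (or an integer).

For pairwise disjoint intervals, m(union_i I_i) = sum_i m(I_i),
and m is invariant under swapping open/closed endpoints (single points have measure 0).
So m(E) = sum_i (b_i - a_i).
  I_1 has length 3/4 - (-3/4) = 3/2.
  I_2 has length 11/4 - 7/4 = 1.
  I_3 has length 25/4 - 19/4 = 3/2.
  I_4 has length 45/4 - 33/4 = 3.
  I_5 has length 57/4 - 51/4 = 3/2.
Summing:
  m(E) = 3/2 + 1 + 3/2 + 3 + 3/2 = 17/2.

17/2


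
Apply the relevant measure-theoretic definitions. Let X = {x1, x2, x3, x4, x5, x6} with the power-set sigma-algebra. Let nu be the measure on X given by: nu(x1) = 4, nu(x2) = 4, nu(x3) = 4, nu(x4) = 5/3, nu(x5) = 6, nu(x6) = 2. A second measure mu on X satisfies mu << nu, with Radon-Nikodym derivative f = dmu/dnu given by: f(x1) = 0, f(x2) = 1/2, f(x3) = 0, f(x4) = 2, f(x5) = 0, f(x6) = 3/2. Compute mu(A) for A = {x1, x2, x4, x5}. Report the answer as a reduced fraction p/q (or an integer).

By the defining property of the Radon-Nikodym derivative, for every measurable set A,
  mu(A) = integral_A f dnu.
Since nu is a discrete measure concentrated on the atoms of X, the integral over A reduces to the sum
  mu(A) = sum_{x in A} f(x) * nu({x}).
Computing each term:
  x1: f(x1) * nu(x1) = 0 * 4 = 0.
  x2: f(x2) * nu(x2) = 1/2 * 4 = 2.
  x4: f(x4) * nu(x4) = 2 * 5/3 = 10/3.
  x5: f(x5) * nu(x5) = 0 * 6 = 0.
Summing: mu(A) = 0 + 2 + 10/3 + 0 = 16/3.

16/3


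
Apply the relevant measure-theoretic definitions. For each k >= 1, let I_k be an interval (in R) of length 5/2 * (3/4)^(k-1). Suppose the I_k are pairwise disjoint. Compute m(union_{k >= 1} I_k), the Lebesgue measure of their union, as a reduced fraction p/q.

By countable additivity of the Lebesgue measure on pairwise disjoint measurable sets,
  m(union_{k >= 1} I_k) = sum_{k >= 1} m(I_k) = sum_{k >= 1} a * r^(k-1),
  with a = 5/2 and r = 3/4.
Since 0 < r = 3/4 < 1, the geometric series converges:
  sum_{k >= 1} a * r^(k-1) = a / (1 - r).
  = 5/2 / (1 - 3/4)
  = 5/2 / (1/4)
  = 10.

10


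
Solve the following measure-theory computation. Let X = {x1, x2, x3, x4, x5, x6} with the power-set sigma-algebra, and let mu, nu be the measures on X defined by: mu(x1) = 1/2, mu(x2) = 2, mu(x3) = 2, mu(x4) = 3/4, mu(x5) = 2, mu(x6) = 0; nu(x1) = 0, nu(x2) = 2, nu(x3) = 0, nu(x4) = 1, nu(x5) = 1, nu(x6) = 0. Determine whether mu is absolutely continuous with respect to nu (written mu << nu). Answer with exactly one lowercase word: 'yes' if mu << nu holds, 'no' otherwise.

mu << nu means: every nu-null measurable set is also mu-null; equivalently, for every atom x, if nu({x}) = 0 then mu({x}) = 0.
Checking each atom:
  x1: nu = 0, mu = 1/2 > 0 -> violates mu << nu.
  x2: nu = 2 > 0 -> no constraint.
  x3: nu = 0, mu = 2 > 0 -> violates mu << nu.
  x4: nu = 1 > 0 -> no constraint.
  x5: nu = 1 > 0 -> no constraint.
  x6: nu = 0, mu = 0 -> consistent with mu << nu.
The atom(s) x1, x3 violate the condition (nu = 0 but mu > 0). Therefore mu is NOT absolutely continuous w.r.t. nu.

no


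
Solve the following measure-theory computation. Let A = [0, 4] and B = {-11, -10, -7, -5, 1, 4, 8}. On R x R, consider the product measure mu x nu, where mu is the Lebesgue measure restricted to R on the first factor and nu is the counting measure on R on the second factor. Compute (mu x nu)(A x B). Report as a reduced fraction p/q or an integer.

For a measurable rectangle A x B, the product measure satisfies
  (mu x nu)(A x B) = mu(A) * nu(B).
  mu(A) = 4.
  nu(B) = 7.
  (mu x nu)(A x B) = 4 * 7 = 28.

28


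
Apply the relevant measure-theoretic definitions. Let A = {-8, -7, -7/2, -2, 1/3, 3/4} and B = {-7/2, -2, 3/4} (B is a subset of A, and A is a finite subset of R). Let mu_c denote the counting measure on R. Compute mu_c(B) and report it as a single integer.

Counting measure assigns mu_c(E) = |E| (number of elements) when E is finite.
B has 3 element(s), so mu_c(B) = 3.

3


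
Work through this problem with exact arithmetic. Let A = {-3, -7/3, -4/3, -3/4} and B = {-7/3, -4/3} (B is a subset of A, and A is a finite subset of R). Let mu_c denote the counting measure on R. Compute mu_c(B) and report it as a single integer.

Counting measure assigns mu_c(E) = |E| (number of elements) when E is finite.
B has 2 element(s), so mu_c(B) = 2.

2


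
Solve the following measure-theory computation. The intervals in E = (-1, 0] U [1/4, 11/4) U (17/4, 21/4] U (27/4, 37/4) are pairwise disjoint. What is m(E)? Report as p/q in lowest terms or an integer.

For pairwise disjoint intervals, m(union_i I_i) = sum_i m(I_i),
and m is invariant under swapping open/closed endpoints (single points have measure 0).
So m(E) = sum_i (b_i - a_i).
  I_1 has length 0 - (-1) = 1.
  I_2 has length 11/4 - 1/4 = 5/2.
  I_3 has length 21/4 - 17/4 = 1.
  I_4 has length 37/4 - 27/4 = 5/2.
Summing:
  m(E) = 1 + 5/2 + 1 + 5/2 = 7.

7


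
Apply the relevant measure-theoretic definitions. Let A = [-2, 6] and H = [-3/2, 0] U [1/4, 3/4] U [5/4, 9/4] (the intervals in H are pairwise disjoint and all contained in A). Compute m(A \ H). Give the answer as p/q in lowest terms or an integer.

The ambient interval has length m(A) = 6 - (-2) = 8.
Since the holes are disjoint and sit inside A, by finite additivity
  m(H) = sum_i (b_i - a_i), and m(A \ H) = m(A) - m(H).
Computing the hole measures:
  m(H_1) = 0 - (-3/2) = 3/2.
  m(H_2) = 3/4 - 1/4 = 1/2.
  m(H_3) = 9/4 - 5/4 = 1.
Summed: m(H) = 3/2 + 1/2 + 1 = 3.
So m(A \ H) = 8 - 3 = 5.

5


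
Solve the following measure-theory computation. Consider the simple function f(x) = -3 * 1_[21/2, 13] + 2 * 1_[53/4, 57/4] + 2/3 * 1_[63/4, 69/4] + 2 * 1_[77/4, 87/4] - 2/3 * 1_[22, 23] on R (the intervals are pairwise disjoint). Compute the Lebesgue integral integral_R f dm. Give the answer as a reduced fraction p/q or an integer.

For a simple function f = sum_i c_i * 1_{A_i} with disjoint A_i,
  integral f dm = sum_i c_i * m(A_i).
Lengths of the A_i:
  m(A_1) = 13 - 21/2 = 5/2.
  m(A_2) = 57/4 - 53/4 = 1.
  m(A_3) = 69/4 - 63/4 = 3/2.
  m(A_4) = 87/4 - 77/4 = 5/2.
  m(A_5) = 23 - 22 = 1.
Contributions c_i * m(A_i):
  (-3) * (5/2) = -15/2.
  (2) * (1) = 2.
  (2/3) * (3/2) = 1.
  (2) * (5/2) = 5.
  (-2/3) * (1) = -2/3.
Total: -15/2 + 2 + 1 + 5 - 2/3 = -1/6.

-1/6


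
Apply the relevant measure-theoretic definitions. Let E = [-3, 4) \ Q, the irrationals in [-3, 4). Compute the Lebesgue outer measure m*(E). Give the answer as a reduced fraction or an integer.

The interval I = [-3, 4) has m(I) = 4 - (-3) = 7 (endpoints are measure-zero, so open/closed/half-open agree). Write I = (I cap Q) u (I \ Q). The rationals in I are countable, so m*(I cap Q) = 0 (cover each rational by intervals whose total length is arbitrarily small). By countable subadditivity m*(I) <= m*(I cap Q) + m*(I \ Q), hence m*(I \ Q) >= m(I) = 7. The reverse inequality m*(I \ Q) <= m*(I) = 7 is trivial since (I \ Q) is a subset of I. Therefore m*(I \ Q) = 7.

7


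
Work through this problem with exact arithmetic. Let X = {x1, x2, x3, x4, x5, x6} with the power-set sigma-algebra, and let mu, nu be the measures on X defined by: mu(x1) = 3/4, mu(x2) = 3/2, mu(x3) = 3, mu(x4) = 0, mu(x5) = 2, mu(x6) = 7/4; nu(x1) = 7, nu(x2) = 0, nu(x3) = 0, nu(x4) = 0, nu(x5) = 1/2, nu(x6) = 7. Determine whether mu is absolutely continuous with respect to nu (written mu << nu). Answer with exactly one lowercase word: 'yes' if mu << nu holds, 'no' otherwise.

mu << nu means: every nu-null measurable set is also mu-null; equivalently, for every atom x, if nu({x}) = 0 then mu({x}) = 0.
Checking each atom:
  x1: nu = 7 > 0 -> no constraint.
  x2: nu = 0, mu = 3/2 > 0 -> violates mu << nu.
  x3: nu = 0, mu = 3 > 0 -> violates mu << nu.
  x4: nu = 0, mu = 0 -> consistent with mu << nu.
  x5: nu = 1/2 > 0 -> no constraint.
  x6: nu = 7 > 0 -> no constraint.
The atom(s) x2, x3 violate the condition (nu = 0 but mu > 0). Therefore mu is NOT absolutely continuous w.r.t. nu.

no


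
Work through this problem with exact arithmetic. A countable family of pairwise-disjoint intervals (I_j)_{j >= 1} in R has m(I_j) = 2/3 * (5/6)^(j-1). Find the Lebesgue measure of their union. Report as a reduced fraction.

By countable additivity of the Lebesgue measure on pairwise disjoint measurable sets,
  m(union_{j >= 1} I_j) = sum_{j >= 1} m(I_j) = sum_{j >= 1} a * r^(j-1),
  with a = 2/3 and r = 5/6.
Since 0 < r = 5/6 < 1, the geometric series converges:
  sum_{j >= 1} a * r^(j-1) = a / (1 - r).
  = 2/3 / (1 - 5/6)
  = 2/3 / (1/6)
  = 4.

4


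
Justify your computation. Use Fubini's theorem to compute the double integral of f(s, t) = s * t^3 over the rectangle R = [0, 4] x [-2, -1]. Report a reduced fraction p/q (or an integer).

f(s, t) is a tensor product of a function of s and a function of t, and both factors are bounded continuous (hence Lebesgue integrable) on the rectangle, so Fubini's theorem applies:
  integral_R f d(m x m) = (integral_a1^b1 s ds) * (integral_a2^b2 t^3 dt).
Inner integral in s: integral_{0}^{4} s ds = (4^2 - 0^2)/2
  = 8.
Inner integral in t: integral_{-2}^{-1} t^3 dt = ((-1)^4 - (-2)^4)/4
  = -15/4.
Product: (8) * (-15/4) = -30.

-30


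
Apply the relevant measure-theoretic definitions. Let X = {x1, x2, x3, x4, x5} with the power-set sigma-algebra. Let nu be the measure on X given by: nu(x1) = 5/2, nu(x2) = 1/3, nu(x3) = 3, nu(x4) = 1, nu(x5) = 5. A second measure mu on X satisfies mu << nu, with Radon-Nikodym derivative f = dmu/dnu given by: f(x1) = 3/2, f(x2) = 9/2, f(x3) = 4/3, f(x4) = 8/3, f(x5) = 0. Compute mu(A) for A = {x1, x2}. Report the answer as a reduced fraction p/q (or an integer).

By the defining property of the Radon-Nikodym derivative, for every measurable set A,
  mu(A) = integral_A f dnu.
Since nu is a discrete measure concentrated on the atoms of X, the integral over A reduces to the sum
  mu(A) = sum_{x in A} f(x) * nu({x}).
Computing each term:
  x1: f(x1) * nu(x1) = 3/2 * 5/2 = 15/4.
  x2: f(x2) * nu(x2) = 9/2 * 1/3 = 3/2.
Summing: mu(A) = 15/4 + 3/2 = 21/4.

21/4


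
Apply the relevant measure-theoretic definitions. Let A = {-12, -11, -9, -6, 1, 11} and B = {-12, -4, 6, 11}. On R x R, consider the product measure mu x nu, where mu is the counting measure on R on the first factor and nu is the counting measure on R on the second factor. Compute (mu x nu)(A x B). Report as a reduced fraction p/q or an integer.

For a measurable rectangle A x B, the product measure satisfies
  (mu x nu)(A x B) = mu(A) * nu(B).
  mu(A) = 6.
  nu(B) = 4.
  (mu x nu)(A x B) = 6 * 4 = 24.

24


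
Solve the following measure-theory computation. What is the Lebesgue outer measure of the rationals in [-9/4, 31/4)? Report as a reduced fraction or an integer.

E = Q cap [-9/4, 31/4) is a subset of Q, which is countable. Enumerate Q = {q_1, q_2, ...}; for any eps > 0, cover q_k by the open interval (q_k - eps/2^(k+1), q_k + eps/2^(k+1)), of length eps/2^k. The total cover length is sum_{k>=1} eps/2^k = eps. Hence m*(E) <= m*(Q) <= eps for every eps > 0, and since outer measure is non-negative, m*(E) = 0.

0


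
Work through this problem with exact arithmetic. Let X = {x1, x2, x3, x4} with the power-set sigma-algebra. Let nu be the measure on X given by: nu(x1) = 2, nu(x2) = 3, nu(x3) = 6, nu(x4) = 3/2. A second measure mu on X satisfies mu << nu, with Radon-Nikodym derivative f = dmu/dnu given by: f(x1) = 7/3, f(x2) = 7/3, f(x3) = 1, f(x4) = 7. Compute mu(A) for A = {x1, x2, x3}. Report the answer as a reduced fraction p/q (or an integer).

By the defining property of the Radon-Nikodym derivative, for every measurable set A,
  mu(A) = integral_A f dnu.
Since nu is a discrete measure concentrated on the atoms of X, the integral over A reduces to the sum
  mu(A) = sum_{x in A} f(x) * nu({x}).
Computing each term:
  x1: f(x1) * nu(x1) = 7/3 * 2 = 14/3.
  x2: f(x2) * nu(x2) = 7/3 * 3 = 7.
  x3: f(x3) * nu(x3) = 1 * 6 = 6.
Summing: mu(A) = 14/3 + 7 + 6 = 53/3.

53/3


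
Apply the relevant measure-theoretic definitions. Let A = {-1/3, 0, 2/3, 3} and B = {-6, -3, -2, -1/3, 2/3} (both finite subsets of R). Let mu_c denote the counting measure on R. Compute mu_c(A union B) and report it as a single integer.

Counting measure on a finite set equals cardinality. By inclusion-exclusion, |A union B| = |A| + |B| - |A cap B|.
|A| = 4, |B| = 5, |A cap B| = 2.
So mu_c(A union B) = 4 + 5 - 2 = 7.

7


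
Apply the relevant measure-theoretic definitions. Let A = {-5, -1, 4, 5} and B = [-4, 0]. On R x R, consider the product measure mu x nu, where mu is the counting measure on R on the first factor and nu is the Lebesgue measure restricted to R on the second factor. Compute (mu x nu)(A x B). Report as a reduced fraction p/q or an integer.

For a measurable rectangle A x B, the product measure satisfies
  (mu x nu)(A x B) = mu(A) * nu(B).
  mu(A) = 4.
  nu(B) = 4.
  (mu x nu)(A x B) = 4 * 4 = 16.

16


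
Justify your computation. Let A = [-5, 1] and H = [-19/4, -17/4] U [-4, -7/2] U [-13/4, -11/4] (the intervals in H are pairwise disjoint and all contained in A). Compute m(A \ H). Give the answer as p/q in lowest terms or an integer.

The ambient interval has length m(A) = 1 - (-5) = 6.
Since the holes are disjoint and sit inside A, by finite additivity
  m(H) = sum_i (b_i - a_i), and m(A \ H) = m(A) - m(H).
Computing the hole measures:
  m(H_1) = -17/4 - (-19/4) = 1/2.
  m(H_2) = -7/2 - (-4) = 1/2.
  m(H_3) = -11/4 - (-13/4) = 1/2.
Summed: m(H) = 1/2 + 1/2 + 1/2 = 3/2.
So m(A \ H) = 6 - 3/2 = 9/2.

9/2


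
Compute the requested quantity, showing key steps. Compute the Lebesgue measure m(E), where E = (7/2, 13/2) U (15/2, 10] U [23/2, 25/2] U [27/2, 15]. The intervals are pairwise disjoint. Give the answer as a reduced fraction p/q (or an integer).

For pairwise disjoint intervals, m(union_i I_i) = sum_i m(I_i),
and m is invariant under swapping open/closed endpoints (single points have measure 0).
So m(E) = sum_i (b_i - a_i).
  I_1 has length 13/2 - 7/2 = 3.
  I_2 has length 10 - 15/2 = 5/2.
  I_3 has length 25/2 - 23/2 = 1.
  I_4 has length 15 - 27/2 = 3/2.
Summing:
  m(E) = 3 + 5/2 + 1 + 3/2 = 8.

8


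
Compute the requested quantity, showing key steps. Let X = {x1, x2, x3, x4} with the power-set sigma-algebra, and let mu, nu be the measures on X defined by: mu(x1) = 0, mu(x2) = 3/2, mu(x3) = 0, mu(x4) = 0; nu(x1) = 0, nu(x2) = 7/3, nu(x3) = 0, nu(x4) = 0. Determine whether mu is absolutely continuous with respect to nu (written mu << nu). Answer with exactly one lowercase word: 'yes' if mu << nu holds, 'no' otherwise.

mu << nu means: every nu-null measurable set is also mu-null; equivalently, for every atom x, if nu({x}) = 0 then mu({x}) = 0.
Checking each atom:
  x1: nu = 0, mu = 0 -> consistent with mu << nu.
  x2: nu = 7/3 > 0 -> no constraint.
  x3: nu = 0, mu = 0 -> consistent with mu << nu.
  x4: nu = 0, mu = 0 -> consistent with mu << nu.
No atom violates the condition. Therefore mu << nu.

yes


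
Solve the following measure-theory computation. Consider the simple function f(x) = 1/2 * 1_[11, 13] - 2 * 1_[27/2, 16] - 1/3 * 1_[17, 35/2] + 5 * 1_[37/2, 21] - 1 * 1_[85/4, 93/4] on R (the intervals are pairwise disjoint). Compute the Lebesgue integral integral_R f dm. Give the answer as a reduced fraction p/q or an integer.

For a simple function f = sum_i c_i * 1_{A_i} with disjoint A_i,
  integral f dm = sum_i c_i * m(A_i).
Lengths of the A_i:
  m(A_1) = 13 - 11 = 2.
  m(A_2) = 16 - 27/2 = 5/2.
  m(A_3) = 35/2 - 17 = 1/2.
  m(A_4) = 21 - 37/2 = 5/2.
  m(A_5) = 93/4 - 85/4 = 2.
Contributions c_i * m(A_i):
  (1/2) * (2) = 1.
  (-2) * (5/2) = -5.
  (-1/3) * (1/2) = -1/6.
  (5) * (5/2) = 25/2.
  (-1) * (2) = -2.
Total: 1 - 5 - 1/6 + 25/2 - 2 = 19/3.

19/3


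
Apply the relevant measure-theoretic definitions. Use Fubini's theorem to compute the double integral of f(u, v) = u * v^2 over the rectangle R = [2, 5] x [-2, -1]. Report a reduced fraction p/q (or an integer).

f(u, v) is a tensor product of a function of u and a function of v, and both factors are bounded continuous (hence Lebesgue integrable) on the rectangle, so Fubini's theorem applies:
  integral_R f d(m x m) = (integral_a1^b1 u du) * (integral_a2^b2 v^2 dv).
Inner integral in u: integral_{2}^{5} u du = (5^2 - 2^2)/2
  = 21/2.
Inner integral in v: integral_{-2}^{-1} v^2 dv = ((-1)^3 - (-2)^3)/3
  = 7/3.
Product: (21/2) * (7/3) = 49/2.

49/2


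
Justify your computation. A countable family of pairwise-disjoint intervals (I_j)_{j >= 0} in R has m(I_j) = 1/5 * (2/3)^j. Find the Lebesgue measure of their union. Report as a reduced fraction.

By countable additivity of the Lebesgue measure on pairwise disjoint measurable sets,
  m(union_{j >= 0} I_j) = sum_{j >= 0} m(I_j) = sum_{j >= 0} a * r^j,
  with a = 1/5 and r = 2/3.
Since 0 < r = 2/3 < 1, the geometric series converges:
  sum_{j >= 0} a * r^j = a / (1 - r).
  = 1/5 / (1 - 2/3)
  = 1/5 / (1/3)
  = 3/5.

3/5


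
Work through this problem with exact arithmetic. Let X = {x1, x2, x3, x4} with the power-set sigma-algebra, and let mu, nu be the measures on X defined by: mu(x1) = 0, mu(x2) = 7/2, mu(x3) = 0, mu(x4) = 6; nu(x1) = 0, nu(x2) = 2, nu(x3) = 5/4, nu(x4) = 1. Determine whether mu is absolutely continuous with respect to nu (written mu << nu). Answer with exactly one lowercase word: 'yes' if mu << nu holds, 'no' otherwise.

mu << nu means: every nu-null measurable set is also mu-null; equivalently, for every atom x, if nu({x}) = 0 then mu({x}) = 0.
Checking each atom:
  x1: nu = 0, mu = 0 -> consistent with mu << nu.
  x2: nu = 2 > 0 -> no constraint.
  x3: nu = 5/4 > 0 -> no constraint.
  x4: nu = 1 > 0 -> no constraint.
No atom violates the condition. Therefore mu << nu.

yes


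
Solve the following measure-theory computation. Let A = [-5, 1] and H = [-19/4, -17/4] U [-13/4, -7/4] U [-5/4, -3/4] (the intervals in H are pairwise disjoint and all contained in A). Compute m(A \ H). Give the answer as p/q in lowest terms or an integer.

The ambient interval has length m(A) = 1 - (-5) = 6.
Since the holes are disjoint and sit inside A, by finite additivity
  m(H) = sum_i (b_i - a_i), and m(A \ H) = m(A) - m(H).
Computing the hole measures:
  m(H_1) = -17/4 - (-19/4) = 1/2.
  m(H_2) = -7/4 - (-13/4) = 3/2.
  m(H_3) = -3/4 - (-5/4) = 1/2.
Summed: m(H) = 1/2 + 3/2 + 1/2 = 5/2.
So m(A \ H) = 6 - 5/2 = 7/2.

7/2


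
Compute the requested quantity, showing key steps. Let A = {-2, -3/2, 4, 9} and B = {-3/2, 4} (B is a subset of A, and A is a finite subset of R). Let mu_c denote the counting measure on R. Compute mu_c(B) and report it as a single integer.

Counting measure assigns mu_c(E) = |E| (number of elements) when E is finite.
B has 2 element(s), so mu_c(B) = 2.

2


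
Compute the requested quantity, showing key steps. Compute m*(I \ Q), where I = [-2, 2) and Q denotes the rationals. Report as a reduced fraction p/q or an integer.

The interval I = [-2, 2) has m(I) = 2 - (-2) = 4 (endpoints are measure-zero, so open/closed/half-open agree). Write I = (I cap Q) u (I \ Q). The rationals in I are countable, so m*(I cap Q) = 0 (cover each rational by intervals whose total length is arbitrarily small). By countable subadditivity m*(I) <= m*(I cap Q) + m*(I \ Q), hence m*(I \ Q) >= m(I) = 4. The reverse inequality m*(I \ Q) <= m*(I) = 4 is trivial since (I \ Q) is a subset of I. Therefore m*(I \ Q) = 4.

4


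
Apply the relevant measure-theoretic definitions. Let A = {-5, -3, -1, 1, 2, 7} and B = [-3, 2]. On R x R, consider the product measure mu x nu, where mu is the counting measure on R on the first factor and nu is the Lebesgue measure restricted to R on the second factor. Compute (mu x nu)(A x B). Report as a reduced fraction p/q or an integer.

For a measurable rectangle A x B, the product measure satisfies
  (mu x nu)(A x B) = mu(A) * nu(B).
  mu(A) = 6.
  nu(B) = 5.
  (mu x nu)(A x B) = 6 * 5 = 30.

30


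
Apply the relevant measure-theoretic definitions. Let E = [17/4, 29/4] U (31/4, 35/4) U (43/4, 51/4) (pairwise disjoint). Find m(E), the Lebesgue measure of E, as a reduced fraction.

For pairwise disjoint intervals, m(union_i I_i) = sum_i m(I_i),
and m is invariant under swapping open/closed endpoints (single points have measure 0).
So m(E) = sum_i (b_i - a_i).
  I_1 has length 29/4 - 17/4 = 3.
  I_2 has length 35/4 - 31/4 = 1.
  I_3 has length 51/4 - 43/4 = 2.
Summing:
  m(E) = 3 + 1 + 2 = 6.

6


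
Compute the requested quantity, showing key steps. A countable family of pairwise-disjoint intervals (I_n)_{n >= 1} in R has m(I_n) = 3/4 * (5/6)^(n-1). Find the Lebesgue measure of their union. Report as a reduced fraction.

By countable additivity of the Lebesgue measure on pairwise disjoint measurable sets,
  m(union_{n >= 1} I_n) = sum_{n >= 1} m(I_n) = sum_{n >= 1} a * r^(n-1),
  with a = 3/4 and r = 5/6.
Since 0 < r = 5/6 < 1, the geometric series converges:
  sum_{n >= 1} a * r^(n-1) = a / (1 - r).
  = 3/4 / (1 - 5/6)
  = 3/4 / (1/6)
  = 9/2.

9/2


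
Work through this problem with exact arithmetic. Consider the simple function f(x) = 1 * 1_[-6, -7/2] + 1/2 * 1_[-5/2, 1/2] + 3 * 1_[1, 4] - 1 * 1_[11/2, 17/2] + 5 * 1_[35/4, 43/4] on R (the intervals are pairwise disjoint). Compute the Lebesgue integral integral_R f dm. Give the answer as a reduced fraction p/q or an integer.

For a simple function f = sum_i c_i * 1_{A_i} with disjoint A_i,
  integral f dm = sum_i c_i * m(A_i).
Lengths of the A_i:
  m(A_1) = -7/2 - (-6) = 5/2.
  m(A_2) = 1/2 - (-5/2) = 3.
  m(A_3) = 4 - 1 = 3.
  m(A_4) = 17/2 - 11/2 = 3.
  m(A_5) = 43/4 - 35/4 = 2.
Contributions c_i * m(A_i):
  (1) * (5/2) = 5/2.
  (1/2) * (3) = 3/2.
  (3) * (3) = 9.
  (-1) * (3) = -3.
  (5) * (2) = 10.
Total: 5/2 + 3/2 + 9 - 3 + 10 = 20.

20


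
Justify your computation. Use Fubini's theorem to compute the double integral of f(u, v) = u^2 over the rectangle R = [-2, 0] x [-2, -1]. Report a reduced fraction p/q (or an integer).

f(u, v) is a tensor product of a function of u and a function of v, and both factors are bounded continuous (hence Lebesgue integrable) on the rectangle, so Fubini's theorem applies:
  integral_R f d(m x m) = (integral_a1^b1 u^2 du) * (integral_a2^b2 1 dv).
Inner integral in u: integral_{-2}^{0} u^2 du = (0^3 - (-2)^3)/3
  = 8/3.
Inner integral in v: integral_{-2}^{-1} 1 dv = ((-1)^1 - (-2)^1)/1
  = 1.
Product: (8/3) * (1) = 8/3.

8/3


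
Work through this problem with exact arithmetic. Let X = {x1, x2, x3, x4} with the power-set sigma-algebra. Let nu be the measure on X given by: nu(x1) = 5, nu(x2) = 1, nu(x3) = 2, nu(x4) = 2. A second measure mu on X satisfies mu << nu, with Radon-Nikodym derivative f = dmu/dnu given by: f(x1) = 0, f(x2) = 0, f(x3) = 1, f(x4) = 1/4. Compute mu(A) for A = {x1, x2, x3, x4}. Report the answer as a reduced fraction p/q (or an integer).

By the defining property of the Radon-Nikodym derivative, for every measurable set A,
  mu(A) = integral_A f dnu.
Since nu is a discrete measure concentrated on the atoms of X, the integral over A reduces to the sum
  mu(A) = sum_{x in A} f(x) * nu({x}).
Computing each term:
  x1: f(x1) * nu(x1) = 0 * 5 = 0.
  x2: f(x2) * nu(x2) = 0 * 1 = 0.
  x3: f(x3) * nu(x3) = 1 * 2 = 2.
  x4: f(x4) * nu(x4) = 1/4 * 2 = 1/2.
Summing: mu(A) = 0 + 0 + 2 + 1/2 = 5/2.

5/2


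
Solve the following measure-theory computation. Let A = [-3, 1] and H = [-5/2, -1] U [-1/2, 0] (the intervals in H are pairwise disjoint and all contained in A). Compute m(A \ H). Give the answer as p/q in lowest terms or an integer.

The ambient interval has length m(A) = 1 - (-3) = 4.
Since the holes are disjoint and sit inside A, by finite additivity
  m(H) = sum_i (b_i - a_i), and m(A \ H) = m(A) - m(H).
Computing the hole measures:
  m(H_1) = -1 - (-5/2) = 3/2.
  m(H_2) = 0 - (-1/2) = 1/2.
Summed: m(H) = 3/2 + 1/2 = 2.
So m(A \ H) = 4 - 2 = 2.

2


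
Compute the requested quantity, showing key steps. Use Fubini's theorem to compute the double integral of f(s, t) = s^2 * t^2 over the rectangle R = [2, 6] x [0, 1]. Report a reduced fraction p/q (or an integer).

f(s, t) is a tensor product of a function of s and a function of t, and both factors are bounded continuous (hence Lebesgue integrable) on the rectangle, so Fubini's theorem applies:
  integral_R f d(m x m) = (integral_a1^b1 s^2 ds) * (integral_a2^b2 t^2 dt).
Inner integral in s: integral_{2}^{6} s^2 ds = (6^3 - 2^3)/3
  = 208/3.
Inner integral in t: integral_{0}^{1} t^2 dt = (1^3 - 0^3)/3
  = 1/3.
Product: (208/3) * (1/3) = 208/9.

208/9


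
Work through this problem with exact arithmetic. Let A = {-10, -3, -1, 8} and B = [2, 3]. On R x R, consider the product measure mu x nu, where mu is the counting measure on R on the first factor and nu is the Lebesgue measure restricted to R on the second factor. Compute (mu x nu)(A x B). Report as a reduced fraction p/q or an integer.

For a measurable rectangle A x B, the product measure satisfies
  (mu x nu)(A x B) = mu(A) * nu(B).
  mu(A) = 4.
  nu(B) = 1.
  (mu x nu)(A x B) = 4 * 1 = 4.

4


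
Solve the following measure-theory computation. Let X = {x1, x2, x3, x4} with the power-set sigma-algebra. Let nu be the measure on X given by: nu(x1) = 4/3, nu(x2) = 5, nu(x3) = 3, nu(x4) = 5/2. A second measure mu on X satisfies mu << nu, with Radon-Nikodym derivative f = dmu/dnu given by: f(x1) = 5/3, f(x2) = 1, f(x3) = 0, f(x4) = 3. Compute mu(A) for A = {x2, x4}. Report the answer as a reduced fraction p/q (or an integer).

By the defining property of the Radon-Nikodym derivative, for every measurable set A,
  mu(A) = integral_A f dnu.
Since nu is a discrete measure concentrated on the atoms of X, the integral over A reduces to the sum
  mu(A) = sum_{x in A} f(x) * nu({x}).
Computing each term:
  x2: f(x2) * nu(x2) = 1 * 5 = 5.
  x4: f(x4) * nu(x4) = 3 * 5/2 = 15/2.
Summing: mu(A) = 5 + 15/2 = 25/2.

25/2
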